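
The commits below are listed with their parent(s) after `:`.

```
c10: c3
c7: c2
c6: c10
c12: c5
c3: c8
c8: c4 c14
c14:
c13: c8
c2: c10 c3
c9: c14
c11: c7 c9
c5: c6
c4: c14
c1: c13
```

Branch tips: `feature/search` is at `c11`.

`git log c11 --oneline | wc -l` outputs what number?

Walking parent pointers from c11: reachable set = {c10, c11, c14, c2, c3, c4, c7, c8, c9}.
That is 9 commits.

9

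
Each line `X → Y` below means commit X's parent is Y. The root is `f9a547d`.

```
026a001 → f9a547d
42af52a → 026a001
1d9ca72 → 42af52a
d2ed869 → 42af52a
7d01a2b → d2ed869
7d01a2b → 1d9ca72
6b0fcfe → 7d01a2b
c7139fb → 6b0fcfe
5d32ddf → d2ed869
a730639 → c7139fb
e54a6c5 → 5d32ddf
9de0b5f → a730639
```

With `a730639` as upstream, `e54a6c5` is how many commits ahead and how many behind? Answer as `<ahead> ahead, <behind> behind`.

Reachable from e54a6c5: {026a001, 42af52a, 5d32ddf, d2ed869, e54a6c5, f9a547d}.
Reachable from a730639: {026a001, 1d9ca72, 42af52a, 6b0fcfe, 7d01a2b, a730639, c7139fb, d2ed869, f9a547d}.
Only in e54a6c5's history (ahead): {5d32ddf, e54a6c5} — 2.
Only in a730639's history (behind): {1d9ca72, 6b0fcfe, 7d01a2b, a730639, c7139fb} — 5.

2 ahead, 5 behind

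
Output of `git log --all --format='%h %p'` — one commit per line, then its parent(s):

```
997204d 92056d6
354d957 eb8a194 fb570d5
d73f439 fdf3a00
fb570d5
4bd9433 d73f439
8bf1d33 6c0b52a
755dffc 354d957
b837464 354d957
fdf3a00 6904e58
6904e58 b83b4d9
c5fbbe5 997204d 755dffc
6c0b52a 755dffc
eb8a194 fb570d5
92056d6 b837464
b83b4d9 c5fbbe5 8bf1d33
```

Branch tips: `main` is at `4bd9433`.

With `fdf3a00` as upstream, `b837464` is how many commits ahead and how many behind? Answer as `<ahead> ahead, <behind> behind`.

0 ahead, 9 behind

Reachable from b837464: {354d957, b837464, eb8a194, fb570d5}.
Reachable from fdf3a00: {354d957, 6904e58, 6c0b52a, 755dffc, 8bf1d33, 92056d6, 997204d, b837464, b83b4d9, c5fbbe5, eb8a194, fb570d5, fdf3a00}.
Only in b837464's history (ahead): {} — 0.
Only in fdf3a00's history (behind): {6904e58, 6c0b52a, 755dffc, 8bf1d33, 92056d6, 997204d, b83b4d9, c5fbbe5, fdf3a00} — 9.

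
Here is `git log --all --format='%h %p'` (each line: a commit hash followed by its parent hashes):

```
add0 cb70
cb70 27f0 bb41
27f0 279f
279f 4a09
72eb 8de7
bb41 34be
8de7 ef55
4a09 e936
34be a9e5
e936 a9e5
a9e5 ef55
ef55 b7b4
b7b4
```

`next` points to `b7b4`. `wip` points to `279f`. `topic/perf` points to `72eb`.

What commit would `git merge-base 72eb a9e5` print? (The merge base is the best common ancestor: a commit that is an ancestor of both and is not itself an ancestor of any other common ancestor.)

Ancestors of 72eb: {72eb, 8de7, b7b4, ef55}.
Ancestors of a9e5: {a9e5, b7b4, ef55}.
Common ancestors: {b7b4, ef55}.
Among these, ef55 is not an ancestor of any other common ancestor — it is the merge base.

ef55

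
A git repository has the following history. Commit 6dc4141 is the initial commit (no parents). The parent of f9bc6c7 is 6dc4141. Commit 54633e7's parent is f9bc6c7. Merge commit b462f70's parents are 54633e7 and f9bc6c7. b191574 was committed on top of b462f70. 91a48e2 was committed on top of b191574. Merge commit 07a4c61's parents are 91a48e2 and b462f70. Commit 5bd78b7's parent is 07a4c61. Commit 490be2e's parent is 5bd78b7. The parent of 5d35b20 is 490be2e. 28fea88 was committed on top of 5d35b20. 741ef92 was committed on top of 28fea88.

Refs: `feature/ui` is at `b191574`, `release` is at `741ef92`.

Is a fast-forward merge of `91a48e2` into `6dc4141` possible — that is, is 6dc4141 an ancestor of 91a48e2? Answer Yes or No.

Yes

A fast-forward from 6dc4141 to 91a48e2 is possible iff 6dc4141 is an ancestor of 91a48e2.
Ancestors of 91a48e2: {54633e7, 6dc4141, 91a48e2, b191574, b462f70, f9bc6c7}.
6dc4141 is among them, so fast-forward is possible.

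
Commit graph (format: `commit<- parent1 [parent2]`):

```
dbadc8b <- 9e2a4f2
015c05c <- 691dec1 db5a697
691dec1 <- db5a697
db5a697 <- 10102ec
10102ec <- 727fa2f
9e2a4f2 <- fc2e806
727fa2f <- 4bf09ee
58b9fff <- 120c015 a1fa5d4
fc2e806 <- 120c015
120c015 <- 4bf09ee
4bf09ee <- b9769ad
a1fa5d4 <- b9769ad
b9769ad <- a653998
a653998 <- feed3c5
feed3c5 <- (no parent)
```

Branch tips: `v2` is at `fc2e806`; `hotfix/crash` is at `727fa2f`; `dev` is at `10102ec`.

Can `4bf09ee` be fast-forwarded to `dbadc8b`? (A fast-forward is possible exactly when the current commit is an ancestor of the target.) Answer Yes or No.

Yes

A fast-forward from 4bf09ee to dbadc8b is possible iff 4bf09ee is an ancestor of dbadc8b.
Ancestors of dbadc8b: {120c015, 4bf09ee, 9e2a4f2, a653998, b9769ad, dbadc8b, fc2e806, feed3c5}.
4bf09ee is among them, so fast-forward is possible.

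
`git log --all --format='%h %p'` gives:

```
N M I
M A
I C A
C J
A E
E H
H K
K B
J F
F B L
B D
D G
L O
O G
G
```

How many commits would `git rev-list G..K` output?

Reachable from K: {B, D, G, K}.
Reachable from G: {G}.
In K's history but not G's: {B, D, K} — 3 commits.

3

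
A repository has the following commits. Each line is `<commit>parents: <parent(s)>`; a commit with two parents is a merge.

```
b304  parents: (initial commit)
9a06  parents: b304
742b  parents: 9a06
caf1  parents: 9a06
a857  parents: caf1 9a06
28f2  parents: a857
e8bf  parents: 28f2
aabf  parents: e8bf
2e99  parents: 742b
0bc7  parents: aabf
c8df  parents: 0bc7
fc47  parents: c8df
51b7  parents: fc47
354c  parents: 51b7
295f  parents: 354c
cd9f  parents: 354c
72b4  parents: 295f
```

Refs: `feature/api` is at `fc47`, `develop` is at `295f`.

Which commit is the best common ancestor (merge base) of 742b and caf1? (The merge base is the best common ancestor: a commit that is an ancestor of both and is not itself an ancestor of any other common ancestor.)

9a06

Ancestors of 742b: {742b, 9a06, b304}.
Ancestors of caf1: {9a06, b304, caf1}.
Common ancestors: {9a06, b304}.
Among these, 9a06 is not an ancestor of any other common ancestor — it is the merge base.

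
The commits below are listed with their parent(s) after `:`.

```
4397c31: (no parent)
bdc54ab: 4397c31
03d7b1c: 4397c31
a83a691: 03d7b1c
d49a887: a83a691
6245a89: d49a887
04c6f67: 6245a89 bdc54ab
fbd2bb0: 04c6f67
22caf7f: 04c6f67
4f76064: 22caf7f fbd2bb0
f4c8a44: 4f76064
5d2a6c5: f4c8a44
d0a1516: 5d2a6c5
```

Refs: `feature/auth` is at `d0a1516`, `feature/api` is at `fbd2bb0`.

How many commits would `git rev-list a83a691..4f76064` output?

7

Reachable from 4f76064: {03d7b1c, 04c6f67, 22caf7f, 4397c31, 4f76064, 6245a89, a83a691, bdc54ab, d49a887, fbd2bb0}.
Reachable from a83a691: {03d7b1c, 4397c31, a83a691}.
In 4f76064's history but not a83a691's: {04c6f67, 22caf7f, 4f76064, 6245a89, bdc54ab, d49a887, fbd2bb0} — 7 commits.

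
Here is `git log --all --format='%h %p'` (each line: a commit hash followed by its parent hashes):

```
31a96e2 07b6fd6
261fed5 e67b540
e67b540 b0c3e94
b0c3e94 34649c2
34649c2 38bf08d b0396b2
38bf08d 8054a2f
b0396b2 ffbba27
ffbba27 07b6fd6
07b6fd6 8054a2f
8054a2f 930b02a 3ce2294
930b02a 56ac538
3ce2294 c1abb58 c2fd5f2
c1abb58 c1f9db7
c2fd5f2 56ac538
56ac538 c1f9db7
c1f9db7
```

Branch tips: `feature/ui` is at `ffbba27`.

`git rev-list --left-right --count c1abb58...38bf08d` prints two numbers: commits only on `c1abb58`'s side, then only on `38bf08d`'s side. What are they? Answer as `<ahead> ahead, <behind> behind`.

Reachable from c1abb58: {c1abb58, c1f9db7}.
Reachable from 38bf08d: {38bf08d, 3ce2294, 56ac538, 8054a2f, 930b02a, c1abb58, c1f9db7, c2fd5f2}.
Only in c1abb58's history (ahead): {} — 0.
Only in 38bf08d's history (behind): {38bf08d, 3ce2294, 56ac538, 8054a2f, 930b02a, c2fd5f2} — 6.

0 ahead, 6 behind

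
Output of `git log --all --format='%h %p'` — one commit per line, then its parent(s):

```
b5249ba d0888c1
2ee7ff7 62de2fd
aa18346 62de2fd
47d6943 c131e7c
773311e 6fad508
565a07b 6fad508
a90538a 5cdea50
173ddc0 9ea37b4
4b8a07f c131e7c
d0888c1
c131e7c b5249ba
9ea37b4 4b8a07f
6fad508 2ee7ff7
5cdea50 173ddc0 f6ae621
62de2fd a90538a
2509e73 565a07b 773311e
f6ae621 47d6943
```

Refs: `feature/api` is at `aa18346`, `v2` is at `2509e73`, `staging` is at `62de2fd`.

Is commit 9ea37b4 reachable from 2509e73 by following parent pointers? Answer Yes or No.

Yes

Ancestors of 2509e73 (commits reachable by following parents): {173ddc0, 2509e73, 2ee7ff7, 47d6943, 4b8a07f, 565a07b, 5cdea50, 62de2fd, 6fad508, 773311e, 9ea37b4, a90538a, b5249ba, c131e7c, d0888c1, f6ae621}.
9ea37b4 is in that set, so it is an ancestor of 2509e73.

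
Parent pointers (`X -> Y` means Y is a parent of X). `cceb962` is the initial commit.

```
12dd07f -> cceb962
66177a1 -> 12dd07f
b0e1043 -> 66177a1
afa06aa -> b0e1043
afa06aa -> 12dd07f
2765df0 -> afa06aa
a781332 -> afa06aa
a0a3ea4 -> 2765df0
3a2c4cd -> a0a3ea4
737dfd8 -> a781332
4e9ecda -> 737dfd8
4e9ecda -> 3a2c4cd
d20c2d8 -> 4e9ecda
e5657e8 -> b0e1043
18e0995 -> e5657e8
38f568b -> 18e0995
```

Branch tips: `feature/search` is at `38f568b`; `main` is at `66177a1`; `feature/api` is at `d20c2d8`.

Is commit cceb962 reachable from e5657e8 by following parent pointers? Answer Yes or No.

Ancestors of e5657e8 (commits reachable by following parents): {12dd07f, 66177a1, b0e1043, cceb962, e5657e8}.
cceb962 is in that set, so it is an ancestor of e5657e8.

Yes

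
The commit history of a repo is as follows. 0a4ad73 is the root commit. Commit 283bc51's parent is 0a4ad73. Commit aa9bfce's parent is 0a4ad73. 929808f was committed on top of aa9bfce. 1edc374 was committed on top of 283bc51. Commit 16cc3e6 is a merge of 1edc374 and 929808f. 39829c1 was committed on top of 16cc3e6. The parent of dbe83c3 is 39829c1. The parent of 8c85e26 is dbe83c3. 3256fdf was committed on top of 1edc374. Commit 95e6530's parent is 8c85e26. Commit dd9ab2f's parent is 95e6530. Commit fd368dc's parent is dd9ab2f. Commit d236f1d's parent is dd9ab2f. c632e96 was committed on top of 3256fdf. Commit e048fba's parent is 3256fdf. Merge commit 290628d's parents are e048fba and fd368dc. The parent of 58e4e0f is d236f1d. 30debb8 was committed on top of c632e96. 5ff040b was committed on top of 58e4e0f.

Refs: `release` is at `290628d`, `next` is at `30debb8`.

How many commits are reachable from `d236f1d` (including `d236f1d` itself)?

Walking parent pointers from d236f1d: reachable set = {0a4ad73, 16cc3e6, 1edc374, 283bc51, 39829c1, 8c85e26, 929808f, 95e6530, aa9bfce, d236f1d, dbe83c3, dd9ab2f}.
That is 12 commits.

12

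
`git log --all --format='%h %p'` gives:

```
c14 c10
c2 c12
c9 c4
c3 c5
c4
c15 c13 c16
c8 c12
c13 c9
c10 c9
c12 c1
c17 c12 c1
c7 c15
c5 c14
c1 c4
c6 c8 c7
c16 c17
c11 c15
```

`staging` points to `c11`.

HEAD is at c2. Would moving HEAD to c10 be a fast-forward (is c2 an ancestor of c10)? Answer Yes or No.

No

A fast-forward from c2 to c10 is possible iff c2 is an ancestor of c10.
Ancestors of c10: {c10, c4, c9}.
c2 is not among them, so fast-forward is not possible.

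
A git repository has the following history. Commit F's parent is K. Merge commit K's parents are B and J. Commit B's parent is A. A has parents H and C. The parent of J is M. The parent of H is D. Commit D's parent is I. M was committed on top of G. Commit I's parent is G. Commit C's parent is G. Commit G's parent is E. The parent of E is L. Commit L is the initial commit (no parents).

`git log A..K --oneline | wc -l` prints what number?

Reachable from K: {A, B, C, D, E, G, H, I, J, K, L, M}.
Reachable from A: {A, C, D, E, G, H, I, L}.
In K's history but not A's: {B, J, K, M} — 4 commits.

4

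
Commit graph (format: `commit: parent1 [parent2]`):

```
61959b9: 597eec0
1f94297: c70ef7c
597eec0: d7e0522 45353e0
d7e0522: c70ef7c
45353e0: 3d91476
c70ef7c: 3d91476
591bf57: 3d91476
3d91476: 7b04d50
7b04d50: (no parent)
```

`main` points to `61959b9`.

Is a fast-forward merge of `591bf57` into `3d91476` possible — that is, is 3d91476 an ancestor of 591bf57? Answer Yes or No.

A fast-forward from 3d91476 to 591bf57 is possible iff 3d91476 is an ancestor of 591bf57.
Ancestors of 591bf57: {3d91476, 591bf57, 7b04d50}.
3d91476 is among them, so fast-forward is possible.

Yes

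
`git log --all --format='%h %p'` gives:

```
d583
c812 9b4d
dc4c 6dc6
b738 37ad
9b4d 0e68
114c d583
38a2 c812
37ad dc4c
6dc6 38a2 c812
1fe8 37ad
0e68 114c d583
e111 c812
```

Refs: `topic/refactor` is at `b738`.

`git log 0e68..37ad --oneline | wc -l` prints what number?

6

Reachable from 37ad: {0e68, 114c, 37ad, 38a2, 6dc6, 9b4d, c812, d583, dc4c}.
Reachable from 0e68: {0e68, 114c, d583}.
In 37ad's history but not 0e68's: {37ad, 38a2, 6dc6, 9b4d, c812, dc4c} — 6 commits.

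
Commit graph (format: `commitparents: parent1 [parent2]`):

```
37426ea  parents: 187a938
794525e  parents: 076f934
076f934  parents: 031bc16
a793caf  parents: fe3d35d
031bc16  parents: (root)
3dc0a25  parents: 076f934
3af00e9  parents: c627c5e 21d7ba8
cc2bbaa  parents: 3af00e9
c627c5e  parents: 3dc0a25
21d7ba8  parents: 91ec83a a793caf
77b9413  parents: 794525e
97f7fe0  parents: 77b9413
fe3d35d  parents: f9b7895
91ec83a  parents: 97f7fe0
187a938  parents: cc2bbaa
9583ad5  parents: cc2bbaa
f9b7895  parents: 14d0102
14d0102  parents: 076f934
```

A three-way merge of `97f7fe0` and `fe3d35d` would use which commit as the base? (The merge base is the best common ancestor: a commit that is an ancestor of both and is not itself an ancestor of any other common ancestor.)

076f934

Ancestors of 97f7fe0: {031bc16, 076f934, 77b9413, 794525e, 97f7fe0}.
Ancestors of fe3d35d: {031bc16, 076f934, 14d0102, f9b7895, fe3d35d}.
Common ancestors: {031bc16, 076f934}.
Among these, 076f934 is not an ancestor of any other common ancestor — it is the merge base.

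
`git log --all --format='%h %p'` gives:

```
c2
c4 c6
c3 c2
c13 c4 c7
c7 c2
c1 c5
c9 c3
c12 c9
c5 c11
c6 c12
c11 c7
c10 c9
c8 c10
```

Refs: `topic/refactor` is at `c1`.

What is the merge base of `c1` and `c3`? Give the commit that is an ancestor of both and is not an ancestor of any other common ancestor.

Ancestors of c1: {c1, c11, c2, c5, c7}.
Ancestors of c3: {c2, c3}.
Common ancestors: {c2}.
The only common ancestor is c2, so it is the merge base.

c2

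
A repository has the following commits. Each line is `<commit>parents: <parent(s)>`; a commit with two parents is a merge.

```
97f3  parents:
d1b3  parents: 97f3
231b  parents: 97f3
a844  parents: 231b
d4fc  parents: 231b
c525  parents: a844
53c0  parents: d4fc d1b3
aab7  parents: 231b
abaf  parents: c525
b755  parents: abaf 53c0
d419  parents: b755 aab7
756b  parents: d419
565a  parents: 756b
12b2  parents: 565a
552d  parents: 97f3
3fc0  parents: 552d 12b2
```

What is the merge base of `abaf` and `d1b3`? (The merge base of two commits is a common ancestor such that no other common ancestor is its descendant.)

Ancestors of abaf: {231b, 97f3, a844, abaf, c525}.
Ancestors of d1b3: {97f3, d1b3}.
Common ancestors: {97f3}.
The only common ancestor is 97f3, so it is the merge base.

97f3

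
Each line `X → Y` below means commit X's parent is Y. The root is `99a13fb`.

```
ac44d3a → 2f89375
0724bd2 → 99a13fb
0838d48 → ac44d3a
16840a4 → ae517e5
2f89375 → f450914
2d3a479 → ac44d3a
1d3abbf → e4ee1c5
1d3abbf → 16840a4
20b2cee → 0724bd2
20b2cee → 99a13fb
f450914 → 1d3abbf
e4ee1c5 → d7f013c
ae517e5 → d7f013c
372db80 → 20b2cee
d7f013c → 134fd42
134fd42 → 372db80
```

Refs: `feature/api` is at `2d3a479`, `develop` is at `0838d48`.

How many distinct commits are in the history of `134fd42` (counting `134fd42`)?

5

Walking parent pointers from 134fd42: reachable set = {0724bd2, 134fd42, 20b2cee, 372db80, 99a13fb}.
That is 5 commits.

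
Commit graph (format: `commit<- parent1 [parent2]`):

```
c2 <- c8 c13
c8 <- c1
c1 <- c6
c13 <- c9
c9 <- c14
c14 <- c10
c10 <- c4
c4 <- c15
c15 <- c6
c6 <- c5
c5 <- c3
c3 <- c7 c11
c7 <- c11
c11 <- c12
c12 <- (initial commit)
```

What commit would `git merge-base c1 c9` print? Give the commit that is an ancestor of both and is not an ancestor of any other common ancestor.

Ancestors of c1: {c1, c11, c12, c3, c5, c6, c7}.
Ancestors of c9: {c10, c11, c12, c14, c15, c3, c4, c5, c6, c7, c9}.
Common ancestors: {c11, c12, c3, c5, c6, c7}.
Among these, c6 is not an ancestor of any other common ancestor — it is the merge base.

c6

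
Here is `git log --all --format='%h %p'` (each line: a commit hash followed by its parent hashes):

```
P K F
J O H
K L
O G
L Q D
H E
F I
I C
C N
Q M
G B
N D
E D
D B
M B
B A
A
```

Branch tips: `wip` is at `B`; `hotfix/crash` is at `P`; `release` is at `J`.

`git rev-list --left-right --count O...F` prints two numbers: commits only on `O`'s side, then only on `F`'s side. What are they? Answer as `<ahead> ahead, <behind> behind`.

2 ahead, 5 behind

Reachable from O: {A, B, G, O}.
Reachable from F: {A, B, C, D, F, I, N}.
Only in O's history (ahead): {G, O} — 2.
Only in F's history (behind): {C, D, F, I, N} — 5.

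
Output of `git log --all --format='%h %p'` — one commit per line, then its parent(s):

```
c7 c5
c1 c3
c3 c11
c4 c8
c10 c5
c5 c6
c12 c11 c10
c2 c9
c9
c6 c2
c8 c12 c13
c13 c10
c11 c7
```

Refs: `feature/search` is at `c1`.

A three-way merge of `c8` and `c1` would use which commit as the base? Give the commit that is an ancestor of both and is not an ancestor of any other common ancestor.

c11

Ancestors of c8: {c10, c11, c12, c13, c2, c5, c6, c7, c8, c9}.
Ancestors of c1: {c1, c11, c2, c3, c5, c6, c7, c9}.
Common ancestors: {c11, c2, c5, c6, c7, c9}.
Among these, c11 is not an ancestor of any other common ancestor — it is the merge base.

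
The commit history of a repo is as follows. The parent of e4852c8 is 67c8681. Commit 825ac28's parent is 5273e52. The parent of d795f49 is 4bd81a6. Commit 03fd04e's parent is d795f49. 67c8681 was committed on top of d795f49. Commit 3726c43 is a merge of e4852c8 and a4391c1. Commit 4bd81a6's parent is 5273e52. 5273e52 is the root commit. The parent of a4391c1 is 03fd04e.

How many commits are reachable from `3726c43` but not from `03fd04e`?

Reachable from 3726c43: {03fd04e, 3726c43, 4bd81a6, 5273e52, 67c8681, a4391c1, d795f49, e4852c8}.
Reachable from 03fd04e: {03fd04e, 4bd81a6, 5273e52, d795f49}.
In 3726c43's history but not 03fd04e's: {3726c43, 67c8681, a4391c1, e4852c8} — 4 commits.

4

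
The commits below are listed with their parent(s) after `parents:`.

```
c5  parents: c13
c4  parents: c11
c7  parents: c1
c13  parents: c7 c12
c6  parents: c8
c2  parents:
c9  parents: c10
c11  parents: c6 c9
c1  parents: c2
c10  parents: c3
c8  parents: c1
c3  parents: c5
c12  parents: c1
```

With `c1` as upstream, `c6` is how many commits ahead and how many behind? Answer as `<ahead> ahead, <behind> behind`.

2 ahead, 0 behind

Reachable from c6: {c1, c2, c6, c8}.
Reachable from c1: {c1, c2}.
Only in c6's history (ahead): {c6, c8} — 2.
Only in c1's history (behind): {} — 0.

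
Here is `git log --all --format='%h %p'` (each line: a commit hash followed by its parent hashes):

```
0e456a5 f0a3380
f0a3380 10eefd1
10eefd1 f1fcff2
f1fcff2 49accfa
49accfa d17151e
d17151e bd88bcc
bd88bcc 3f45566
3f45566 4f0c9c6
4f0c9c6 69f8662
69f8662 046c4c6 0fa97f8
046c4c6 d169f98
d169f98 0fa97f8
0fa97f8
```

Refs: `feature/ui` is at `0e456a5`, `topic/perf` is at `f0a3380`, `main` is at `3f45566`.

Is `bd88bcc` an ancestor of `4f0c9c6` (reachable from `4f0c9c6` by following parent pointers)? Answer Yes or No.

Ancestors of 4f0c9c6: {046c4c6, 0fa97f8, 4f0c9c6, 69f8662, d169f98}.
bd88bcc is not in that set, so it is not an ancestor of 4f0c9c6.

No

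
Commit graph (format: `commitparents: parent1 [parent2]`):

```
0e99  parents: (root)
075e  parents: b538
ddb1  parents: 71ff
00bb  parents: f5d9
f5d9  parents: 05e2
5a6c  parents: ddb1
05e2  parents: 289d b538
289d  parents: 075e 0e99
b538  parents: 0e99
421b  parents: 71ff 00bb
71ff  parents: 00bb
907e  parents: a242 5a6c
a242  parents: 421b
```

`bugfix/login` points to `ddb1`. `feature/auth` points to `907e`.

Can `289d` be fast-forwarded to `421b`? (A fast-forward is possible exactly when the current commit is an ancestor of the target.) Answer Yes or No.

A fast-forward from 289d to 421b is possible iff 289d is an ancestor of 421b.
Ancestors of 421b: {00bb, 05e2, 075e, 0e99, 289d, 421b, 71ff, b538, f5d9}.
289d is among them, so fast-forward is possible.

Yes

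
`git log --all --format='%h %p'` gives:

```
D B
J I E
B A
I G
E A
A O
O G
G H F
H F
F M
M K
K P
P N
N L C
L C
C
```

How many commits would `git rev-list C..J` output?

Reachable from J: {A, C, E, F, G, H, I, J, K, L, M, N, O, P}.
Reachable from C: {C}.
In J's history but not C's: {A, E, F, G, H, I, J, K, L, M, N, O, P} — 13 commits.

13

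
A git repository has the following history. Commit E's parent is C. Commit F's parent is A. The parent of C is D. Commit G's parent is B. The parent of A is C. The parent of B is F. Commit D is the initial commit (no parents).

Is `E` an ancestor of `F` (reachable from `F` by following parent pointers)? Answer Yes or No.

No

Ancestors of F: {A, C, D, F}.
E is not in that set, so it is not an ancestor of F.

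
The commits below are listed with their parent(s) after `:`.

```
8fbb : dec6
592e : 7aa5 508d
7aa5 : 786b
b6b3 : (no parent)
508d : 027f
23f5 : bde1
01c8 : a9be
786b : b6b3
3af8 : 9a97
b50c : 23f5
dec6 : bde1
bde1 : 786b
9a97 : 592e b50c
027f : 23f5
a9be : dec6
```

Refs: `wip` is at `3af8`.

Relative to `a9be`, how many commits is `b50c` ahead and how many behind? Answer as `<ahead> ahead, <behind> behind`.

2 ahead, 2 behind

Reachable from b50c: {23f5, 786b, b50c, b6b3, bde1}.
Reachable from a9be: {786b, a9be, b6b3, bde1, dec6}.
Only in b50c's history (ahead): {23f5, b50c} — 2.
Only in a9be's history (behind): {a9be, dec6} — 2.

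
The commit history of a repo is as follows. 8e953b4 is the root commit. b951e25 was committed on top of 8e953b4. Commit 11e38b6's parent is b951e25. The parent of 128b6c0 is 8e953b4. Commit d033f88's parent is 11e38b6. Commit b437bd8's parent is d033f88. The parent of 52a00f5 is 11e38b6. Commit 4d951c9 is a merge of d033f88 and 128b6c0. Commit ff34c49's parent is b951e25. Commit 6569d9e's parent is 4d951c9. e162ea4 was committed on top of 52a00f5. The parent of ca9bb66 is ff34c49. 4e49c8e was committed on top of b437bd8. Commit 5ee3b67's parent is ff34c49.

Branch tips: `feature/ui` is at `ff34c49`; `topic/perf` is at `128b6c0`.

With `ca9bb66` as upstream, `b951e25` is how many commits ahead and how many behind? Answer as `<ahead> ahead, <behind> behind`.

0 ahead, 2 behind

Reachable from b951e25: {8e953b4, b951e25}.
Reachable from ca9bb66: {8e953b4, b951e25, ca9bb66, ff34c49}.
Only in b951e25's history (ahead): {} — 0.
Only in ca9bb66's history (behind): {ca9bb66, ff34c49} — 2.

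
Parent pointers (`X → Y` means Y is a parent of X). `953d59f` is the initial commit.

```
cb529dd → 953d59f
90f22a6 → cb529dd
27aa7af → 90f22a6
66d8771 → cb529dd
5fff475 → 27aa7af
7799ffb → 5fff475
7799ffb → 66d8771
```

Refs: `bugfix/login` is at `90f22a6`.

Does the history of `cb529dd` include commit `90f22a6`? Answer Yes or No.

Ancestors of cb529dd: {953d59f, cb529dd}.
90f22a6 is not in that set, so it is not an ancestor of cb529dd.

No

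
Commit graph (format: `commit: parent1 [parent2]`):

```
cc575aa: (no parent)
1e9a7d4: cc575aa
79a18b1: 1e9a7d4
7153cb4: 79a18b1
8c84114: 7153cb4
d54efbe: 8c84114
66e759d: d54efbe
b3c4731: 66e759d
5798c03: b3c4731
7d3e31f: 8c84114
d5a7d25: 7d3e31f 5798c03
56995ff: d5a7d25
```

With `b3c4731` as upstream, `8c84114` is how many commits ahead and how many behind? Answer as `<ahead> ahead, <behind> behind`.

Reachable from 8c84114: {1e9a7d4, 7153cb4, 79a18b1, 8c84114, cc575aa}.
Reachable from b3c4731: {1e9a7d4, 66e759d, 7153cb4, 79a18b1, 8c84114, b3c4731, cc575aa, d54efbe}.
Only in 8c84114's history (ahead): {} — 0.
Only in b3c4731's history (behind): {66e759d, b3c4731, d54efbe} — 3.

0 ahead, 3 behind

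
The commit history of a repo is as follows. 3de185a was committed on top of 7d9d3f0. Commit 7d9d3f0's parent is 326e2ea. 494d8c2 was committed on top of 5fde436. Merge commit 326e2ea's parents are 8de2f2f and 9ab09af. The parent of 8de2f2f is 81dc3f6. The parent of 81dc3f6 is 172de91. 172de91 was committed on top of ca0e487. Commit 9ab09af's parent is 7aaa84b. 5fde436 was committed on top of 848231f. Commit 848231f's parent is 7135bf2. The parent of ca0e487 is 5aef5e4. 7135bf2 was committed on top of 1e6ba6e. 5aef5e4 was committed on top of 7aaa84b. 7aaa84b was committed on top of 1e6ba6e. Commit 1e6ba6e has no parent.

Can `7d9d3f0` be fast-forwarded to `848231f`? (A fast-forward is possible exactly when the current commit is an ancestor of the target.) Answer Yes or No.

No

A fast-forward from 7d9d3f0 to 848231f is possible iff 7d9d3f0 is an ancestor of 848231f.
Ancestors of 848231f: {1e6ba6e, 7135bf2, 848231f}.
7d9d3f0 is not among them, so fast-forward is not possible.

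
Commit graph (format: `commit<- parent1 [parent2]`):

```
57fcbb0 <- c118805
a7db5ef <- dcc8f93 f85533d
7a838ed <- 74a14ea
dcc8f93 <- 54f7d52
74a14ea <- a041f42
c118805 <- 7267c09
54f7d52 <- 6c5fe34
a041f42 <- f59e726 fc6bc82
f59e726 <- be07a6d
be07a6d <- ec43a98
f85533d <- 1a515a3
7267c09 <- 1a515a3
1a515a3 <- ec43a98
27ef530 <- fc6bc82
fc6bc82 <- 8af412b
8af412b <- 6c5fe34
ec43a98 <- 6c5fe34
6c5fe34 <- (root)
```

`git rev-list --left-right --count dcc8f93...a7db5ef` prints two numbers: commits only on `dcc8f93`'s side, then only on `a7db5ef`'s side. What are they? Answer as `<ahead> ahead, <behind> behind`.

Reachable from dcc8f93: {54f7d52, 6c5fe34, dcc8f93}.
Reachable from a7db5ef: {1a515a3, 54f7d52, 6c5fe34, a7db5ef, dcc8f93, ec43a98, f85533d}.
Only in dcc8f93's history (ahead): {} — 0.
Only in a7db5ef's history (behind): {1a515a3, a7db5ef, ec43a98, f85533d} — 4.

0 ahead, 4 behind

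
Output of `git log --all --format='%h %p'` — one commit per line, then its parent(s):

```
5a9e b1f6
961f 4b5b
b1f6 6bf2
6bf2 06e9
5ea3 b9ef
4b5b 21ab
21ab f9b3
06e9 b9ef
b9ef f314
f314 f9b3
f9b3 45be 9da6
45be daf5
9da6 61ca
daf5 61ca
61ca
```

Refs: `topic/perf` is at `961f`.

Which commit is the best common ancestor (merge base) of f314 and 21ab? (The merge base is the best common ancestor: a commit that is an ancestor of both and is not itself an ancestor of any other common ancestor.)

f9b3

Ancestors of f314: {45be, 61ca, 9da6, daf5, f314, f9b3}.
Ancestors of 21ab: {21ab, 45be, 61ca, 9da6, daf5, f9b3}.
Common ancestors: {45be, 61ca, 9da6, daf5, f9b3}.
Among these, f9b3 is not an ancestor of any other common ancestor — it is the merge base.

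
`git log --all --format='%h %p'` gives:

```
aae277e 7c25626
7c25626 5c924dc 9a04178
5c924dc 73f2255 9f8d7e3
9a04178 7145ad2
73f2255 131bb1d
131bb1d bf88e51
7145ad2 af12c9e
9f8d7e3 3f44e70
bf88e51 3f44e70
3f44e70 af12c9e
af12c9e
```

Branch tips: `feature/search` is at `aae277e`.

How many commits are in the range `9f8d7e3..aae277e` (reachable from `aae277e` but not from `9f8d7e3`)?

8

Reachable from aae277e: {131bb1d, 3f44e70, 5c924dc, 7145ad2, 73f2255, 7c25626, 9a04178, 9f8d7e3, aae277e, af12c9e, bf88e51}.
Reachable from 9f8d7e3: {3f44e70, 9f8d7e3, af12c9e}.
In aae277e's history but not 9f8d7e3's: {131bb1d, 5c924dc, 7145ad2, 73f2255, 7c25626, 9a04178, aae277e, bf88e51} — 8 commits.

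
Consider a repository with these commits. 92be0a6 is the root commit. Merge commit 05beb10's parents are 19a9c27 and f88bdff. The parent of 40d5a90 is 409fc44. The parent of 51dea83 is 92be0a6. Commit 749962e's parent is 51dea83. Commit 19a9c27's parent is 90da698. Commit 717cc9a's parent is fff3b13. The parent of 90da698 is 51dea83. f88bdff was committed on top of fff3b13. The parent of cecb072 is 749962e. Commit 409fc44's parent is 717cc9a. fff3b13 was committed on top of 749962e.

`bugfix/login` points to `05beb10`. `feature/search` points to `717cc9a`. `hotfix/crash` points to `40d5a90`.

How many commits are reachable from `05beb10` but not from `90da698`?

Reachable from 05beb10: {05beb10, 19a9c27, 51dea83, 749962e, 90da698, 92be0a6, f88bdff, fff3b13}.
Reachable from 90da698: {51dea83, 90da698, 92be0a6}.
In 05beb10's history but not 90da698's: {05beb10, 19a9c27, 749962e, f88bdff, fff3b13} — 5 commits.

5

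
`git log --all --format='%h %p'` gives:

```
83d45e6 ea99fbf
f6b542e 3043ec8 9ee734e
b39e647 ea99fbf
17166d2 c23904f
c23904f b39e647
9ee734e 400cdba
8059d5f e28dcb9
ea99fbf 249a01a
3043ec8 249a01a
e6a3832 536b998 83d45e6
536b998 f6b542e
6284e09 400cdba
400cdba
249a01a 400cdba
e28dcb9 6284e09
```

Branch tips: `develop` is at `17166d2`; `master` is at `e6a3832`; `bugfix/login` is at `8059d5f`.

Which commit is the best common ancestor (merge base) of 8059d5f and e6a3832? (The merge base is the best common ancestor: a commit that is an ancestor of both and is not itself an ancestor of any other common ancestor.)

400cdba

Ancestors of 8059d5f: {400cdba, 6284e09, 8059d5f, e28dcb9}.
Ancestors of e6a3832: {249a01a, 3043ec8, 400cdba, 536b998, 83d45e6, 9ee734e, e6a3832, ea99fbf, f6b542e}.
Common ancestors: {400cdba}.
The only common ancestor is 400cdba, so it is the merge base.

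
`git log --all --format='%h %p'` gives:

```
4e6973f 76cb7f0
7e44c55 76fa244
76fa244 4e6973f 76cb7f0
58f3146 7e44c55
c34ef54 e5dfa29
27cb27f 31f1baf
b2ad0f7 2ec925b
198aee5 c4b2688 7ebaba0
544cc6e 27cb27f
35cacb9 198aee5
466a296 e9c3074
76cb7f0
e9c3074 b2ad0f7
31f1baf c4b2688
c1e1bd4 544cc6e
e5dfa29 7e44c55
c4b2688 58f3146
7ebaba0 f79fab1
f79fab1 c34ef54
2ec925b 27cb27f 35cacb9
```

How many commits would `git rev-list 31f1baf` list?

7

Walking parent pointers from 31f1baf: reachable set = {31f1baf, 4e6973f, 58f3146, 76cb7f0, 76fa244, 7e44c55, c4b2688}.
That is 7 commits.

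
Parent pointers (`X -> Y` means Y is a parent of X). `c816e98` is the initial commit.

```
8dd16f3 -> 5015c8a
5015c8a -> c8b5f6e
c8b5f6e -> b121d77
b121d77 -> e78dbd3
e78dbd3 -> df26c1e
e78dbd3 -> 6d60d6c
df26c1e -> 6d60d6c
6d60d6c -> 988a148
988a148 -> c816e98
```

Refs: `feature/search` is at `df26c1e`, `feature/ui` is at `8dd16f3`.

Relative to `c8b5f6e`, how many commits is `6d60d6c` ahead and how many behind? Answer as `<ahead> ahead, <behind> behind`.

Reachable from 6d60d6c: {6d60d6c, 988a148, c816e98}.
Reachable from c8b5f6e: {6d60d6c, 988a148, b121d77, c816e98, c8b5f6e, df26c1e, e78dbd3}.
Only in 6d60d6c's history (ahead): {} — 0.
Only in c8b5f6e's history (behind): {b121d77, c8b5f6e, df26c1e, e78dbd3} — 4.

0 ahead, 4 behind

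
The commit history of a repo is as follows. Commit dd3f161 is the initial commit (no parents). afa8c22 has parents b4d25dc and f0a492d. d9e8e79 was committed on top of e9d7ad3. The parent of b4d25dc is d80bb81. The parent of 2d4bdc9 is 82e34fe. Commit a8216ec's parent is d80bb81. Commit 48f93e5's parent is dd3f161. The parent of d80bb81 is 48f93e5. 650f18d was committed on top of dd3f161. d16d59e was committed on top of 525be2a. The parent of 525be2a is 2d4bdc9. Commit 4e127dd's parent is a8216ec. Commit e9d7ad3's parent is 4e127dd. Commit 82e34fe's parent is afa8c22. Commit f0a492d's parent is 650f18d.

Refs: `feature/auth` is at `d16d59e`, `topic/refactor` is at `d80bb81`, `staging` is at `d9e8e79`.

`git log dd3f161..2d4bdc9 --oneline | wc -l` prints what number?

8

Reachable from 2d4bdc9: {2d4bdc9, 48f93e5, 650f18d, 82e34fe, afa8c22, b4d25dc, d80bb81, dd3f161, f0a492d}.
Reachable from dd3f161: {dd3f161}.
In 2d4bdc9's history but not dd3f161's: {2d4bdc9, 48f93e5, 650f18d, 82e34fe, afa8c22, b4d25dc, d80bb81, f0a492d} — 8 commits.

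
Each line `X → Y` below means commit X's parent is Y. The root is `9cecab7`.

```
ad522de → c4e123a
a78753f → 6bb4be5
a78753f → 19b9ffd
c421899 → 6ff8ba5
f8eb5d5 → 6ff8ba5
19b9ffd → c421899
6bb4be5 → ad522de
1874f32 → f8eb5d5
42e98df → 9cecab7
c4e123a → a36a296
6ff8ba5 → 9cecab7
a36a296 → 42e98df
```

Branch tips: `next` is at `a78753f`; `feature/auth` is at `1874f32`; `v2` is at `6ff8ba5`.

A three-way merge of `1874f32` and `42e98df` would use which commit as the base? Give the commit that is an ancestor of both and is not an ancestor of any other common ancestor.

Ancestors of 1874f32: {1874f32, 6ff8ba5, 9cecab7, f8eb5d5}.
Ancestors of 42e98df: {42e98df, 9cecab7}.
Common ancestors: {9cecab7}.
The only common ancestor is 9cecab7, so it is the merge base.

9cecab7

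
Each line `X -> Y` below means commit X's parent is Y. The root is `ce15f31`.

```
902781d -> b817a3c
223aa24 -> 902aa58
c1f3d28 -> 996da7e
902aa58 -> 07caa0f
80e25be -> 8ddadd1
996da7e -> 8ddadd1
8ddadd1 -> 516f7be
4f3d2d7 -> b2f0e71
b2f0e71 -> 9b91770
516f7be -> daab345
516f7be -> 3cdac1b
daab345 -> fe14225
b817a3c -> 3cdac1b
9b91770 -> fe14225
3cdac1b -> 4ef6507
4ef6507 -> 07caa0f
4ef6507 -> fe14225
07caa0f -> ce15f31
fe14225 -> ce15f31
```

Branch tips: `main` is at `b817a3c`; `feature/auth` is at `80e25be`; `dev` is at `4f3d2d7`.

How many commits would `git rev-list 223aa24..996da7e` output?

7

Reachable from 996da7e: {07caa0f, 3cdac1b, 4ef6507, 516f7be, 8ddadd1, 996da7e, ce15f31, daab345, fe14225}.
Reachable from 223aa24: {07caa0f, 223aa24, 902aa58, ce15f31}.
In 996da7e's history but not 223aa24's: {3cdac1b, 4ef6507, 516f7be, 8ddadd1, 996da7e, daab345, fe14225} — 7 commits.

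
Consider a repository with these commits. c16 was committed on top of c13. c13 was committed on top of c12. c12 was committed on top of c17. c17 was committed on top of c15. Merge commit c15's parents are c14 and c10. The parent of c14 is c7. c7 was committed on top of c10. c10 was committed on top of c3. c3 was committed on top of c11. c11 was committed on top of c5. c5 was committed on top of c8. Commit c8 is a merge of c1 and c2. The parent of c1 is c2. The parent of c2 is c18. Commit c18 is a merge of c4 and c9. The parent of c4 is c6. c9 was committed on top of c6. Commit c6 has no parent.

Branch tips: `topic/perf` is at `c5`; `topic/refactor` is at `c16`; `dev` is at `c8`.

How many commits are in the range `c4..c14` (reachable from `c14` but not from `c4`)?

11

Reachable from c14: {c1, c10, c11, c14, c18, c2, c3, c4, c5, c6, c7, c8, c9}.
Reachable from c4: {c4, c6}.
In c14's history but not c4's: {c1, c10, c11, c14, c18, c2, c3, c5, c7, c8, c9} — 11 commits.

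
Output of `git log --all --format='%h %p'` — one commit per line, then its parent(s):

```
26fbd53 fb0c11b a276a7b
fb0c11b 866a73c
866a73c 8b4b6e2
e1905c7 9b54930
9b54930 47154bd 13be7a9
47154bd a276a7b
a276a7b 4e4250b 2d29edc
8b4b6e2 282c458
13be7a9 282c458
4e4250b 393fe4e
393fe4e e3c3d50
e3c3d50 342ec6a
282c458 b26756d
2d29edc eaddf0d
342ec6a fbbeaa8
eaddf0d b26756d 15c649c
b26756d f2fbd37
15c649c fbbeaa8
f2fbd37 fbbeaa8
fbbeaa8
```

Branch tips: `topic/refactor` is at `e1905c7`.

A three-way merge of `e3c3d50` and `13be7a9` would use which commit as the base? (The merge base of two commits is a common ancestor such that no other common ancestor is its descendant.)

fbbeaa8

Ancestors of e3c3d50: {342ec6a, e3c3d50, fbbeaa8}.
Ancestors of 13be7a9: {13be7a9, 282c458, b26756d, f2fbd37, fbbeaa8}.
Common ancestors: {fbbeaa8}.
The only common ancestor is fbbeaa8, so it is the merge base.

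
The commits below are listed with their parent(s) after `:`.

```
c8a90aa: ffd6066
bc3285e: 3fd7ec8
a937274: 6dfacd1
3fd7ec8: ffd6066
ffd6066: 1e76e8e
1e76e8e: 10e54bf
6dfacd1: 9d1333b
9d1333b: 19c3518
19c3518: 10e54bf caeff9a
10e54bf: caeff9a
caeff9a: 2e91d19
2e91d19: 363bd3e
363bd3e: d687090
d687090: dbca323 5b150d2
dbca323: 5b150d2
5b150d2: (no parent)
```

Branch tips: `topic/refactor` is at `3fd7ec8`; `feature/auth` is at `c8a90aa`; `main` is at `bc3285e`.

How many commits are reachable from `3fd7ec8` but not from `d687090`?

7

Reachable from 3fd7ec8: {10e54bf, 1e76e8e, 2e91d19, 363bd3e, 3fd7ec8, 5b150d2, caeff9a, d687090, dbca323, ffd6066}.
Reachable from d687090: {5b150d2, d687090, dbca323}.
In 3fd7ec8's history but not d687090's: {10e54bf, 1e76e8e, 2e91d19, 363bd3e, 3fd7ec8, caeff9a, ffd6066} — 7 commits.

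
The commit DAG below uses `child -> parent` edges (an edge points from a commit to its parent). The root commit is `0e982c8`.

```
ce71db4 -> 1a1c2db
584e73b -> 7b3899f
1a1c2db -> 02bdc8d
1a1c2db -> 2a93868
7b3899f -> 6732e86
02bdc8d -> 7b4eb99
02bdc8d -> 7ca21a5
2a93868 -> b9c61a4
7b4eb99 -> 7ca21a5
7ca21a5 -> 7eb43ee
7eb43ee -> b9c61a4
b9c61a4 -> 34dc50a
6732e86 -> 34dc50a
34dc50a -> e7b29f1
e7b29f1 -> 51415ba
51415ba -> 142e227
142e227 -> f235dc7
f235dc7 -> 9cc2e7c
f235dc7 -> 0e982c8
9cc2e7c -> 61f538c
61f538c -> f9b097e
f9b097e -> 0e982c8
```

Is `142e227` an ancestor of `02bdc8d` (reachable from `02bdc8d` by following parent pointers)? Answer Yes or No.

Ancestors of 02bdc8d (commits reachable by following parents): {02bdc8d, 0e982c8, 142e227, 34dc50a, 51415ba, 61f538c, 7b4eb99, 7ca21a5, 7eb43ee, 9cc2e7c, b9c61a4, e7b29f1, f235dc7, f9b097e}.
142e227 is in that set, so it is an ancestor of 02bdc8d.

Yes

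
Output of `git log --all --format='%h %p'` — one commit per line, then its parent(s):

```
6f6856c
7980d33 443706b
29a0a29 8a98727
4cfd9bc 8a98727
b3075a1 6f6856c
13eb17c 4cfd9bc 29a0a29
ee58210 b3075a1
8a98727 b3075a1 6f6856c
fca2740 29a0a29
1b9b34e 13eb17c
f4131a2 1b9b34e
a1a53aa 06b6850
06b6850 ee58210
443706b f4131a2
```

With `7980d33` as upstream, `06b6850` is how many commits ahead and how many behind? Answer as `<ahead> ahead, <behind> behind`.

2 ahead, 8 behind

Reachable from 06b6850: {06b6850, 6f6856c, b3075a1, ee58210}.
Reachable from 7980d33: {13eb17c, 1b9b34e, 29a0a29, 443706b, 4cfd9bc, 6f6856c, 7980d33, 8a98727, b3075a1, f4131a2}.
Only in 06b6850's history (ahead): {06b6850, ee58210} — 2.
Only in 7980d33's history (behind): {13eb17c, 1b9b34e, 29a0a29, 443706b, 4cfd9bc, 7980d33, 8a98727, f4131a2} — 8.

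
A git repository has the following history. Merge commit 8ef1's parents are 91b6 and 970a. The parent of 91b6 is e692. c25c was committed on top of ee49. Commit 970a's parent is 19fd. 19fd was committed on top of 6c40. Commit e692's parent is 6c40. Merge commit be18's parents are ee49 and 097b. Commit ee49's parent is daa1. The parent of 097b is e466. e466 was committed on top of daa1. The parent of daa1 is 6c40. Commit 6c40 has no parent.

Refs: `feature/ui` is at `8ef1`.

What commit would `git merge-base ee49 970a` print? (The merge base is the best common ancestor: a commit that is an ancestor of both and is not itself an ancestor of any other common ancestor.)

6c40

Ancestors of ee49: {6c40, daa1, ee49}.
Ancestors of 970a: {19fd, 6c40, 970a}.
Common ancestors: {6c40}.
The only common ancestor is 6c40, so it is the merge base.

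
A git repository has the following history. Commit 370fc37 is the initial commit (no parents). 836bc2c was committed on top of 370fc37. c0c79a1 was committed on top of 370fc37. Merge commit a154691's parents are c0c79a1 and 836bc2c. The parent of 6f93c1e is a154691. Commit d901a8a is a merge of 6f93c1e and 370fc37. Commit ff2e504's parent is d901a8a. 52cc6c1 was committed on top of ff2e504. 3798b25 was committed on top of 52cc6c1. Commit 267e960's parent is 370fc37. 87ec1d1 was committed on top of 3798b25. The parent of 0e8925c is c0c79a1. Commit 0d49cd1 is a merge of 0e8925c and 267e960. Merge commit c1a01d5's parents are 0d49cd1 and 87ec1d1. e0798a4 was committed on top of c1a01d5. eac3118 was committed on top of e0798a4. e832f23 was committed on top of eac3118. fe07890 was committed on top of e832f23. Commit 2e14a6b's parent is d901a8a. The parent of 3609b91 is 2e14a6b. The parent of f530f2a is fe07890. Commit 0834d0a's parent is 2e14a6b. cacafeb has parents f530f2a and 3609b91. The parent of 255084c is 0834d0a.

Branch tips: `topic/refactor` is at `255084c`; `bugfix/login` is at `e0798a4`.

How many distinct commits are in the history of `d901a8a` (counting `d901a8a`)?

6

Walking parent pointers from d901a8a: reachable set = {370fc37, 6f93c1e, 836bc2c, a154691, c0c79a1, d901a8a}.
That is 6 commits.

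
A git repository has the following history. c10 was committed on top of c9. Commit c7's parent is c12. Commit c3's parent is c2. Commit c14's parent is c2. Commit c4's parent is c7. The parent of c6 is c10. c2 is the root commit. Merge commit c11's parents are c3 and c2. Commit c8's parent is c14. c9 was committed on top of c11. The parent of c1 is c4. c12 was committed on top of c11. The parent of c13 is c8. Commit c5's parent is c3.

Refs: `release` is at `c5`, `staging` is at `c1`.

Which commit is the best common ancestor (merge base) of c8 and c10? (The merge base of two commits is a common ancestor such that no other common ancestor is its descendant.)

Ancestors of c8: {c14, c2, c8}.
Ancestors of c10: {c10, c11, c2, c3, c9}.
Common ancestors: {c2}.
The only common ancestor is c2, so it is the merge base.

c2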